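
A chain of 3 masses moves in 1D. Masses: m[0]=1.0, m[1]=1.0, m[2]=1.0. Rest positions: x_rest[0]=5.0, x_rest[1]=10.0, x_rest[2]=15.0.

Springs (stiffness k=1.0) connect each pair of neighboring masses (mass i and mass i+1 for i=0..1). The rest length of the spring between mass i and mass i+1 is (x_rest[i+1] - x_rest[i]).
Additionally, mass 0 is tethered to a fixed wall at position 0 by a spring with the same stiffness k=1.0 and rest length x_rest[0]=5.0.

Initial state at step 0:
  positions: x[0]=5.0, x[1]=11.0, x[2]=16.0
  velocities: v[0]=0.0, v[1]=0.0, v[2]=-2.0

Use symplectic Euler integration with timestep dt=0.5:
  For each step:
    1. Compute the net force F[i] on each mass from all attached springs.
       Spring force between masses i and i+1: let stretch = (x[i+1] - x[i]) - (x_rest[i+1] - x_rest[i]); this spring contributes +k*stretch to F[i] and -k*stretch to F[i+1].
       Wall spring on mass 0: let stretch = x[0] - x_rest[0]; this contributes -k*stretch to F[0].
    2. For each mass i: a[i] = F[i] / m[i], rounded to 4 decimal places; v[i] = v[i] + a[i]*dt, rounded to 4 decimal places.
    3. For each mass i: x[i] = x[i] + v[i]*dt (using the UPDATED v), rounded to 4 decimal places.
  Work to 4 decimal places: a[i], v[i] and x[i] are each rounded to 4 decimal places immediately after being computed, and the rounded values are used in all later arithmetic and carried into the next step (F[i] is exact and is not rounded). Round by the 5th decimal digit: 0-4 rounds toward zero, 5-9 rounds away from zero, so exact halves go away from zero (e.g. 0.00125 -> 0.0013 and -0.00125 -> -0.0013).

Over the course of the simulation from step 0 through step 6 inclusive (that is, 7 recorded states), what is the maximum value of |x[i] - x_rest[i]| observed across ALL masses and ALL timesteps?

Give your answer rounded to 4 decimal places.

Step 0: x=[5.0000 11.0000 16.0000] v=[0.0000 0.0000 -2.0000]
Step 1: x=[5.2500 10.7500 15.0000] v=[0.5000 -0.5000 -2.0000]
Step 2: x=[5.5625 10.1875 14.1875] v=[0.6250 -1.1250 -1.6250]
Step 3: x=[5.6407 9.4688 13.6250] v=[0.1563 -1.4375 -1.1250]
Step 4: x=[5.2657 8.8321 13.2735] v=[-0.7500 -1.2735 -0.7031]
Step 5: x=[4.4659 8.4141 13.0616] v=[-1.5997 -0.8360 -0.4238]
Step 6: x=[3.5366 8.1709 12.9378] v=[-1.8586 -0.4864 -0.2476]
Max displacement = 2.0622

Answer: 2.0622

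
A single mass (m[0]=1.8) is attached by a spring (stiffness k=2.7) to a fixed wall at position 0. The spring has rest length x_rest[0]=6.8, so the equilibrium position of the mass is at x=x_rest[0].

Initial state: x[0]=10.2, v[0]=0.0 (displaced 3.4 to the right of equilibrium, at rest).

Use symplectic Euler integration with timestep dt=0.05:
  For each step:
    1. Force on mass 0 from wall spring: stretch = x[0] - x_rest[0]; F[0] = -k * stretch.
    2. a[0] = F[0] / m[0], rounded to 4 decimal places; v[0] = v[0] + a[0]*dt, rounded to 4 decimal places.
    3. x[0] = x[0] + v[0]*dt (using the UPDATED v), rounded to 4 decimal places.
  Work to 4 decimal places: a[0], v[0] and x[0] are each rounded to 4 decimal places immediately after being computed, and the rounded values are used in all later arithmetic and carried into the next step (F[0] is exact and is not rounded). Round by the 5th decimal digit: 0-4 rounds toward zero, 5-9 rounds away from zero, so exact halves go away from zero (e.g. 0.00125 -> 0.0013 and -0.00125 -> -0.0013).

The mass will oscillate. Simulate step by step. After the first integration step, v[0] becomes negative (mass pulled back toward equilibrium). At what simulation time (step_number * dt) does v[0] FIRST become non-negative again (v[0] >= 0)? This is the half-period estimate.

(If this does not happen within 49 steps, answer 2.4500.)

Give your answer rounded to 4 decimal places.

Step 0: x=[10.2000] v=[0.0000]
Step 1: x=[10.1873] v=[-0.2550]
Step 2: x=[10.1618] v=[-0.5091]
Step 3: x=[10.1237] v=[-0.7612]
Step 4: x=[10.0732] v=[-1.0105]
Step 5: x=[10.0104] v=[-1.2560]
Step 6: x=[9.9356] v=[-1.4968]
Step 7: x=[9.8490] v=[-1.7320]
Step 8: x=[9.7510] v=[-1.9607]
Step 9: x=[9.6419] v=[-2.1820]
Step 10: x=[9.5221] v=[-2.3951]
Step 11: x=[9.3921] v=[-2.5993]
Step 12: x=[9.2524] v=[-2.7937]
Step 13: x=[9.1035] v=[-2.9776]
Step 14: x=[8.9460] v=[-3.1504]
Step 15: x=[8.7804] v=[-3.3114]
Step 16: x=[8.6074] v=[-3.4599]
Step 17: x=[8.4276] v=[-3.5955]
Step 18: x=[8.2417] v=[-3.7176]
Step 19: x=[8.0504] v=[-3.8257]
Step 20: x=[7.8544] v=[-3.9195]
Step 21: x=[7.6545] v=[-3.9986]
Step 22: x=[7.4514] v=[-4.0627]
Step 23: x=[7.2458] v=[-4.1116]
Step 24: x=[7.0386] v=[-4.1450]
Step 25: x=[6.8305] v=[-4.1629]
Step 26: x=[6.6222] v=[-4.1652]
Step 27: x=[6.4146] v=[-4.1519]
Step 28: x=[6.2085] v=[-4.1230]
Step 29: x=[6.0046] v=[-4.0786]
Step 30: x=[5.8037] v=[-4.0189]
Step 31: x=[5.6065] v=[-3.9442]
Step 32: x=[5.4138] v=[-3.8547]
Step 33: x=[5.2263] v=[-3.7507]
Step 34: x=[5.0447] v=[-3.6327]
Step 35: x=[4.8696] v=[-3.5011]
Step 36: x=[4.7018] v=[-3.3563]
Step 37: x=[4.5419] v=[-3.1989]
Step 38: x=[4.3904] v=[-3.0295]
Step 39: x=[4.2480] v=[-2.8488]
Step 40: x=[4.1151] v=[-2.6574]
Step 41: x=[3.9923] v=[-2.4560]
Step 42: x=[3.8800] v=[-2.2454]
Step 43: x=[3.7787] v=[-2.0264]
Step 44: x=[3.6887] v=[-1.7998]
Step 45: x=[3.6104] v=[-1.5665]
Step 46: x=[3.5440] v=[-1.3273]
Step 47: x=[3.4898] v=[-1.0831]
Step 48: x=[3.4481] v=[-0.8348]
Step 49: x=[3.4189] v=[-0.5834]
v[0] did not become non-negative within 49 steps; using fallback time=2.4500

Answer: 2.4500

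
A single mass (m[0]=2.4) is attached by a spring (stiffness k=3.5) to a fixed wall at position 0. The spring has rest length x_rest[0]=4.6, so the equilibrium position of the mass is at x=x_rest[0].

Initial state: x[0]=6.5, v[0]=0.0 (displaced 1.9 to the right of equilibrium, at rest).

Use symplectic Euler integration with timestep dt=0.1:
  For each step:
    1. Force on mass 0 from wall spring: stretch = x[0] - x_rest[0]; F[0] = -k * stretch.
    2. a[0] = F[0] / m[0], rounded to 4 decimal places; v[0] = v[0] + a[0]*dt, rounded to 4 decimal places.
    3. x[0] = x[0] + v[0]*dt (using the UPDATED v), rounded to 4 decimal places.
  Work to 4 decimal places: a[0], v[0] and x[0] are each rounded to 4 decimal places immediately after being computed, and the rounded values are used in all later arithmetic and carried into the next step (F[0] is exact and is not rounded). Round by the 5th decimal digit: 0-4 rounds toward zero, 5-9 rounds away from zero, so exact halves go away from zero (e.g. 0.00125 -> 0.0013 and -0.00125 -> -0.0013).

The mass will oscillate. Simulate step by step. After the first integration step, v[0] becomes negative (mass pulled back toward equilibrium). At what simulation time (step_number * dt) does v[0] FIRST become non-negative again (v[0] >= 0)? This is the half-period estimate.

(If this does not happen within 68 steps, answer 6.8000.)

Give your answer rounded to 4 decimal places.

Answer: 2.6000

Derivation:
Step 0: x=[6.5000] v=[0.0000]
Step 1: x=[6.4723] v=[-0.2771]
Step 2: x=[6.4173] v=[-0.5501]
Step 3: x=[6.3358] v=[-0.8151]
Step 4: x=[6.2290] v=[-1.0682]
Step 5: x=[6.0984] v=[-1.3058]
Step 6: x=[5.9460] v=[-1.5243]
Step 7: x=[5.7739] v=[-1.7206]
Step 8: x=[5.5847] v=[-1.8918]
Step 9: x=[5.3812] v=[-2.0354]
Step 10: x=[5.1663] v=[-2.1493]
Step 11: x=[4.9431] v=[-2.2319]
Step 12: x=[4.7149] v=[-2.2819]
Step 13: x=[4.4850] v=[-2.2987]
Step 14: x=[4.2568] v=[-2.2819]
Step 15: x=[4.0336] v=[-2.2319]
Step 16: x=[3.8187] v=[-2.1493]
Step 17: x=[3.6152] v=[-2.0354]
Step 18: x=[3.4260] v=[-1.8918]
Step 19: x=[3.2539] v=[-1.7206]
Step 20: x=[3.1015] v=[-1.5243]
Step 21: x=[2.9709] v=[-1.3058]
Step 22: x=[2.8641] v=[-1.0682]
Step 23: x=[2.7826] v=[-0.8151]
Step 24: x=[2.7276] v=[-0.5501]
Step 25: x=[2.6999] v=[-0.2770]
Step 26: x=[2.6999] v=[0.0001]
First v>=0 after going negative at step 26, time=2.6000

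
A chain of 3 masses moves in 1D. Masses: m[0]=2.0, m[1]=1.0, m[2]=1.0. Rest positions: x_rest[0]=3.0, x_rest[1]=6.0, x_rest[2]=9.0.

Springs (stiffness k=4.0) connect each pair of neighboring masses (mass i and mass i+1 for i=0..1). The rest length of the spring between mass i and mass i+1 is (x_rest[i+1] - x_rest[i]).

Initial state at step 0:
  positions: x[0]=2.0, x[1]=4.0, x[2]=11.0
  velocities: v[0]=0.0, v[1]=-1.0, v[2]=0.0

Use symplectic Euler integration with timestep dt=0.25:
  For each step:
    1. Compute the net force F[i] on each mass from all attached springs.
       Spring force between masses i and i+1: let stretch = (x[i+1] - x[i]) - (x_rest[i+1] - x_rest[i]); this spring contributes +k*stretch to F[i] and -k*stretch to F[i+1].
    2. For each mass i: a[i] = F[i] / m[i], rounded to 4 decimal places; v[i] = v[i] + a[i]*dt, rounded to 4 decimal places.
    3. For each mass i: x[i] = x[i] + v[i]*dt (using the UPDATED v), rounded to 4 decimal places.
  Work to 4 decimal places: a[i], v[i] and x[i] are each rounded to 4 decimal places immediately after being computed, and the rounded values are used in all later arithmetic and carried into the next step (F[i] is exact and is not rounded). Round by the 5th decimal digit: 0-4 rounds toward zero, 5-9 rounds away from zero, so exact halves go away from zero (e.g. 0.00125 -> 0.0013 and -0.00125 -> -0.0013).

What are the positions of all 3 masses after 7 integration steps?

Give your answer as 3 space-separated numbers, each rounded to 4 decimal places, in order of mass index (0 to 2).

Answer: 3.4467 2.6455 7.7114

Derivation:
Step 0: x=[2.0000 4.0000 11.0000] v=[0.0000 -1.0000 0.0000]
Step 1: x=[1.8750 5.0000 10.0000] v=[-0.5000 4.0000 -4.0000]
Step 2: x=[1.7656 6.4688 8.5000] v=[-0.4375 5.8750 -6.0000]
Step 3: x=[1.8691 7.2696 7.2422] v=[0.4141 3.2030 -5.0312]
Step 4: x=[2.2727 6.7134 6.7413] v=[1.6144 -2.2249 -2.0038]
Step 5: x=[2.8564 5.0540 6.9834] v=[2.3348 -6.6377 0.9683]
Step 6: x=[3.3398 3.3275 7.4931] v=[1.9336 -6.9059 2.0389]
Step 7: x=[3.4467 2.6455 7.7114] v=[0.4275 -2.7280 0.8733]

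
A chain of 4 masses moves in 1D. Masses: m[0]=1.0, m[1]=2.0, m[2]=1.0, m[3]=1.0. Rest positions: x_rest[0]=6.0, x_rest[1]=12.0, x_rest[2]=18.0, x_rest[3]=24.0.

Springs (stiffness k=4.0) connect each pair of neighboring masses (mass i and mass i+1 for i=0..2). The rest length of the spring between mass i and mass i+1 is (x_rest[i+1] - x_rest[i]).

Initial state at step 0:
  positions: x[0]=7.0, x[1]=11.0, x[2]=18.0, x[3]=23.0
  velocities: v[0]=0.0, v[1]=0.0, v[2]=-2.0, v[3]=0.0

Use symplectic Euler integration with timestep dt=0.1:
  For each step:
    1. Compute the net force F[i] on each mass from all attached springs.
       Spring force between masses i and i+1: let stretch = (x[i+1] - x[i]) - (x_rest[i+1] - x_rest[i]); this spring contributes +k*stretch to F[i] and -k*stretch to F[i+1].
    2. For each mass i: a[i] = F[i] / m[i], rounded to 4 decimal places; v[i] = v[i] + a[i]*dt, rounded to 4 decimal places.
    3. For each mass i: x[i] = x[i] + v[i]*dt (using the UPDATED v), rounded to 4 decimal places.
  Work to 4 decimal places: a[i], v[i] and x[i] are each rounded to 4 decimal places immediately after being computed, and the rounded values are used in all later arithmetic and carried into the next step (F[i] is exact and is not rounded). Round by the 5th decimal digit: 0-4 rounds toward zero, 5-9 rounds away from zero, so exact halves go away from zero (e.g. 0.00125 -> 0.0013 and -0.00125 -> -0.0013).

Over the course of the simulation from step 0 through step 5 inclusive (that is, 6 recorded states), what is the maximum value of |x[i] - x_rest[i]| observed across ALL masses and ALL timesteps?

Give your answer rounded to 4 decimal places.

Answer: 1.5850

Derivation:
Step 0: x=[7.0000 11.0000 18.0000 23.0000] v=[0.0000 0.0000 -2.0000 0.0000]
Step 1: x=[6.9200 11.0600 17.7200 23.0400] v=[-0.8000 0.6000 -2.8000 0.4000]
Step 2: x=[6.7656 11.1704 17.3864 23.1072] v=[-1.5440 1.1040 -3.3360 0.6720]
Step 3: x=[6.5474 11.3170 17.0330 23.1856] v=[-2.1821 1.4662 -3.5341 0.7837]
Step 4: x=[6.2800 11.4826 16.6971 23.2579] v=[-2.6743 1.6555 -3.3595 0.7227]
Step 5: x=[5.9807 11.6484 16.4150 23.3077] v=[-2.9933 1.6579 -2.8210 0.4984]
Max displacement = 1.5850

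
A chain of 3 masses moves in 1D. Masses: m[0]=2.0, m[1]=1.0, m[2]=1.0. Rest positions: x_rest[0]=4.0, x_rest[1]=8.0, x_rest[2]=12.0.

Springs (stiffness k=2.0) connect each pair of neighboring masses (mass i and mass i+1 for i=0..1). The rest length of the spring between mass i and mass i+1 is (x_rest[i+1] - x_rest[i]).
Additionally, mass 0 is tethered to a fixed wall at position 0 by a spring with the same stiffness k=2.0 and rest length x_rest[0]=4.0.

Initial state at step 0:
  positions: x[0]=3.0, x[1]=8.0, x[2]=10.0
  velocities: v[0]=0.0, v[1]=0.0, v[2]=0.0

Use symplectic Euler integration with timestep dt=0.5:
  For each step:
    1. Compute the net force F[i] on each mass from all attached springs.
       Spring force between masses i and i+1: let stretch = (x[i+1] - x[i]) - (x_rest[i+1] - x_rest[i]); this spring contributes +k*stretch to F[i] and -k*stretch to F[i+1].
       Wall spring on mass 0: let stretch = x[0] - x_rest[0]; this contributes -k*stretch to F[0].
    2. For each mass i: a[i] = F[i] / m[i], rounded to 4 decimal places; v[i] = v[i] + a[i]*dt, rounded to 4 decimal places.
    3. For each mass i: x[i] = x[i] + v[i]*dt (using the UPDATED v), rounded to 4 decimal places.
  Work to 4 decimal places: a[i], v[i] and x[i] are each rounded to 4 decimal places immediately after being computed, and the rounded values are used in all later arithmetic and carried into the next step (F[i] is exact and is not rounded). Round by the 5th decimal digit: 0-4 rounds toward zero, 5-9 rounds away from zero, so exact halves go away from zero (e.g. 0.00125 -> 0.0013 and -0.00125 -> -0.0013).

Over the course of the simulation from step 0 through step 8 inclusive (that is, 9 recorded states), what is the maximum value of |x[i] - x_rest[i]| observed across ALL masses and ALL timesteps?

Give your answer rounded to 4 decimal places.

Step 0: x=[3.0000 8.0000 10.0000] v=[0.0000 0.0000 0.0000]
Step 1: x=[3.5000 6.5000 11.0000] v=[1.0000 -3.0000 2.0000]
Step 2: x=[3.8750 5.7500 11.7500] v=[0.7500 -1.5000 1.5000]
Step 3: x=[3.7500 7.0625 11.5000] v=[-0.2500 2.6250 -0.5000]
Step 4: x=[3.5156 8.9375 11.0313] v=[-0.4688 3.7500 -0.9375]
Step 5: x=[3.7578 9.1485 11.5157] v=[0.4844 0.4219 0.9687]
Step 6: x=[4.4083 7.8477 12.8165] v=[1.3009 -2.6016 2.6015]
Step 7: x=[4.8166 7.3116 13.6329] v=[0.8165 -1.0722 1.6327]
Step 8: x=[4.6445 8.6887 13.2886] v=[-0.3443 2.7541 -0.6886]
Max displacement = 2.2500

Answer: 2.2500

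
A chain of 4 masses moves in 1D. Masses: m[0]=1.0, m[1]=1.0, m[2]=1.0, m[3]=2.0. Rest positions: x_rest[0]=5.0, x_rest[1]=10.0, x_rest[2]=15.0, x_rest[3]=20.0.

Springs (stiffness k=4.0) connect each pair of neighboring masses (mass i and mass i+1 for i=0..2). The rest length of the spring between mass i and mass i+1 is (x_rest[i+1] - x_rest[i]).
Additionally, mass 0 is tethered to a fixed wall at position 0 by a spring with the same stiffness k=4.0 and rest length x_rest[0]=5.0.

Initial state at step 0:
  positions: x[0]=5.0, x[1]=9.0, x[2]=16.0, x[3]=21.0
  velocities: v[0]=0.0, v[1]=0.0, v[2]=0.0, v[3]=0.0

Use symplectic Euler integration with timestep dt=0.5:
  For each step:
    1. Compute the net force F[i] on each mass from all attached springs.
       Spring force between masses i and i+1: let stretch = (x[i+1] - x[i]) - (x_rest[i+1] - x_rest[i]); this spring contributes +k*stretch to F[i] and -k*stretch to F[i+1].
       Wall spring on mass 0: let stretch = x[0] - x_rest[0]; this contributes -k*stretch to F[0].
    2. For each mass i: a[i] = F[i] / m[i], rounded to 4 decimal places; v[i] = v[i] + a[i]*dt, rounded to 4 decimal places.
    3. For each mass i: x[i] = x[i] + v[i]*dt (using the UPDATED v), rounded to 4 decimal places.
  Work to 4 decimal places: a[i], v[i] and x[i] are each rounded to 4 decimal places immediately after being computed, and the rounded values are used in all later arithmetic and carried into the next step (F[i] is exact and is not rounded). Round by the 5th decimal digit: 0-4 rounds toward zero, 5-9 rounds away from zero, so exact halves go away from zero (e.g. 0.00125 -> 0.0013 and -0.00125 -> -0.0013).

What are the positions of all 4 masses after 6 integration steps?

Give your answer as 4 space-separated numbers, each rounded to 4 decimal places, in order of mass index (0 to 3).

Answer: 3.0000 11.0000 13.0000 20.5000

Derivation:
Step 0: x=[5.0000 9.0000 16.0000 21.0000] v=[0.0000 0.0000 0.0000 0.0000]
Step 1: x=[4.0000 12.0000 14.0000 21.0000] v=[-2.0000 6.0000 -4.0000 0.0000]
Step 2: x=[7.0000 9.0000 17.0000 20.0000] v=[6.0000 -6.0000 6.0000 -2.0000]
Step 3: x=[5.0000 12.0000 15.0000 20.0000] v=[-4.0000 6.0000 -4.0000 0.0000]
Step 4: x=[5.0000 11.0000 15.0000 20.0000] v=[0.0000 -2.0000 0.0000 0.0000]
Step 5: x=[6.0000 8.0000 16.0000 20.0000] v=[2.0000 -6.0000 2.0000 0.0000]
Step 6: x=[3.0000 11.0000 13.0000 20.5000] v=[-6.0000 6.0000 -6.0000 1.0000]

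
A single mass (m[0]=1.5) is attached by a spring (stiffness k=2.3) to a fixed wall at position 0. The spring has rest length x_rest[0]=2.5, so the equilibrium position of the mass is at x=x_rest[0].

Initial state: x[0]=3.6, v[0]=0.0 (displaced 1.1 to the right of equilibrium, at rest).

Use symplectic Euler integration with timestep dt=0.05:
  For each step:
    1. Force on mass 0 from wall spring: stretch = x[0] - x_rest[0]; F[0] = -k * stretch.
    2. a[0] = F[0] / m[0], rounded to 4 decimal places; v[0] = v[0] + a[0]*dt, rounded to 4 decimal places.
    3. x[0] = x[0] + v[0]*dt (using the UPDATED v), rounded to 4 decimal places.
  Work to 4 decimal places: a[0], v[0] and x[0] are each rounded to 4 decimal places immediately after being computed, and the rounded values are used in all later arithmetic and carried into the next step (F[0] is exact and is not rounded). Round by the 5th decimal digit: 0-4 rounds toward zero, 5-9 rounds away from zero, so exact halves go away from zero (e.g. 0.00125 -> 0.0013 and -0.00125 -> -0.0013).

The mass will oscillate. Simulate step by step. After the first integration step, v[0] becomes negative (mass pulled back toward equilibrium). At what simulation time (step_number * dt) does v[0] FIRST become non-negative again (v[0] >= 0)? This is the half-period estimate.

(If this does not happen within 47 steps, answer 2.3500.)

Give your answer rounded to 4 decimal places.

Step 0: x=[3.6000] v=[0.0000]
Step 1: x=[3.5958] v=[-0.0843]
Step 2: x=[3.5874] v=[-0.1683]
Step 3: x=[3.5748] v=[-0.2517]
Step 4: x=[3.5581] v=[-0.3341]
Step 5: x=[3.5373] v=[-0.4152]
Step 6: x=[3.5126] v=[-0.4947]
Step 7: x=[3.4840] v=[-0.5723]
Step 8: x=[3.4516] v=[-0.6477]
Step 9: x=[3.4156] v=[-0.7207]
Step 10: x=[3.3761] v=[-0.7909]
Step 11: x=[3.3332] v=[-0.8581]
Step 12: x=[3.2871] v=[-0.9220]
Step 13: x=[3.2380] v=[-0.9823]
Step 14: x=[3.1861] v=[-1.0389]
Step 15: x=[3.1315] v=[-1.0915]
Step 16: x=[3.0745] v=[-1.1399]
Step 17: x=[3.0153] v=[-1.1839]
Step 18: x=[2.9541] v=[-1.2234]
Step 19: x=[2.8912] v=[-1.2582]
Step 20: x=[2.8268] v=[-1.2882]
Step 21: x=[2.7611] v=[-1.3133]
Step 22: x=[2.6944] v=[-1.3333]
Step 23: x=[2.6270] v=[-1.3482]
Step 24: x=[2.5591] v=[-1.3579]
Step 25: x=[2.4910] v=[-1.3624]
Step 26: x=[2.4229] v=[-1.3617]
Step 27: x=[2.3551] v=[-1.3558]
Step 28: x=[2.2879] v=[-1.3447]
Step 29: x=[2.2215] v=[-1.3284]
Step 30: x=[2.1561] v=[-1.3071]
Step 31: x=[2.0921] v=[-1.2807]
Step 32: x=[2.0296] v=[-1.2494]
Step 33: x=[1.9689] v=[-1.2133]
Step 34: x=[1.9103] v=[-1.1726]
Step 35: x=[1.8539] v=[-1.1274]
Step 36: x=[1.8000] v=[-1.0779]
Step 37: x=[1.7488] v=[-1.0242]
Step 38: x=[1.7005] v=[-0.9666]
Step 39: x=[1.6552] v=[-0.9053]
Step 40: x=[1.6132] v=[-0.8405]
Step 41: x=[1.5746] v=[-0.7725]
Step 42: x=[1.5395] v=[-0.7016]
Step 43: x=[1.5081] v=[-0.6280]
Step 44: x=[1.4805] v=[-0.5520]
Step 45: x=[1.4568] v=[-0.4738]
Step 46: x=[1.4371] v=[-0.3938]
Step 47: x=[1.4215] v=[-0.3123]
v[0] did not become non-negative within 47 steps; using fallback time=2.3500

Answer: 2.3500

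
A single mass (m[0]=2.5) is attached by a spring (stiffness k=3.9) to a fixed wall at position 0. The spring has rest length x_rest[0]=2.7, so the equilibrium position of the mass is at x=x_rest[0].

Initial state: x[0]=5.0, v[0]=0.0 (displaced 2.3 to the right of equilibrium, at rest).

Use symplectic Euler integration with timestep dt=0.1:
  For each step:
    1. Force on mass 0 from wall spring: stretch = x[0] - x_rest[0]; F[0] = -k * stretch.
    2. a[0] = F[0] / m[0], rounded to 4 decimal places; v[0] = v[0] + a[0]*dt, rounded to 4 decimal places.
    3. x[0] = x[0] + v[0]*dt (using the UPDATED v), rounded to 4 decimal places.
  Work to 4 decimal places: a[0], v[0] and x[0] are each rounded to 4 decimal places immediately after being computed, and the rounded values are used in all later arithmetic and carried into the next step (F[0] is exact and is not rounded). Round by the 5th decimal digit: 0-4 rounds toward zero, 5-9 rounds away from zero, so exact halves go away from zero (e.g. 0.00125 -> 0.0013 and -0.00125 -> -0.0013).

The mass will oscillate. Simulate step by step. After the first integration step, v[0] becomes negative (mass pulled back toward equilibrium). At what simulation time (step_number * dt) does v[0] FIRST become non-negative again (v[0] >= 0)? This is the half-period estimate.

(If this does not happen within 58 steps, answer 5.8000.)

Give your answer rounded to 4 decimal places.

Step 0: x=[5.0000] v=[0.0000]
Step 1: x=[4.9641] v=[-0.3588]
Step 2: x=[4.8929] v=[-0.7120]
Step 3: x=[4.7875] v=[-1.0541]
Step 4: x=[4.6495] v=[-1.3798]
Step 5: x=[4.4811] v=[-1.6839]
Step 6: x=[4.2849] v=[-1.9618]
Step 7: x=[4.0640] v=[-2.2090]
Step 8: x=[3.8218] v=[-2.4218]
Step 9: x=[3.5621] v=[-2.5968]
Step 10: x=[3.2890] v=[-2.7313]
Step 11: x=[3.0067] v=[-2.8232]
Step 12: x=[2.7196] v=[-2.8711]
Step 13: x=[2.4322] v=[-2.8742]
Step 14: x=[2.1490] v=[-2.8324]
Step 15: x=[1.8744] v=[-2.7464]
Step 16: x=[1.6126] v=[-2.6176]
Step 17: x=[1.3678] v=[-2.4480]
Step 18: x=[1.1438] v=[-2.2402]
Step 19: x=[0.9441] v=[-1.9974]
Step 20: x=[0.7718] v=[-1.7235]
Step 21: x=[0.6295] v=[-1.4227]
Step 22: x=[0.5195] v=[-1.0997]
Step 23: x=[0.4436] v=[-0.7595]
Step 24: x=[0.4029] v=[-0.4075]
Step 25: x=[0.3980] v=[-0.0492]
Step 26: x=[0.4290] v=[0.3099]
First v>=0 after going negative at step 26, time=2.6000

Answer: 2.6000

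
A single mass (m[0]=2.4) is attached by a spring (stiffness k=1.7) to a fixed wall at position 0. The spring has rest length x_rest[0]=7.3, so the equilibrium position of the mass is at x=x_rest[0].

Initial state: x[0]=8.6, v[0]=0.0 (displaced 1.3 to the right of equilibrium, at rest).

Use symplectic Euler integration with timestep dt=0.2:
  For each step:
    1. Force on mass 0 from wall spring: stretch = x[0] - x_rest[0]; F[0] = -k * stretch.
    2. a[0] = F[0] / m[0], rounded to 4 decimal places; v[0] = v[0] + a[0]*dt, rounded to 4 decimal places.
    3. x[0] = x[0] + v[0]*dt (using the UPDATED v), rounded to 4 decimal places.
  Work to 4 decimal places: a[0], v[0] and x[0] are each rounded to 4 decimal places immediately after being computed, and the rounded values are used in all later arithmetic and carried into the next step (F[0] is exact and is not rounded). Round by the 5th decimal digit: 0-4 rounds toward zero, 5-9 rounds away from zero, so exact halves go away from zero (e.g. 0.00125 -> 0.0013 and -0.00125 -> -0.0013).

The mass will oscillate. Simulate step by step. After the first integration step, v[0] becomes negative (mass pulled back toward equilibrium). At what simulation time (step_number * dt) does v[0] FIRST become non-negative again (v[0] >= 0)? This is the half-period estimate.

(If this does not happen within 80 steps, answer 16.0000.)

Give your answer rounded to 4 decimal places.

Answer: 3.8000

Derivation:
Step 0: x=[8.6000] v=[0.0000]
Step 1: x=[8.5632] v=[-0.1842]
Step 2: x=[8.4906] v=[-0.3632]
Step 3: x=[8.3842] v=[-0.5319]
Step 4: x=[8.2471] v=[-0.6855]
Step 5: x=[8.0832] v=[-0.8197]
Step 6: x=[7.8971] v=[-0.9307]
Step 7: x=[7.6940] v=[-1.0153]
Step 8: x=[7.4798] v=[-1.0711]
Step 9: x=[7.2605] v=[-1.0966]
Step 10: x=[7.0423] v=[-1.0910]
Step 11: x=[6.8314] v=[-1.0545]
Step 12: x=[6.6338] v=[-0.9881]
Step 13: x=[6.4551] v=[-0.8937]
Step 14: x=[6.3003] v=[-0.7740]
Step 15: x=[6.1738] v=[-0.6324]
Step 16: x=[6.0792] v=[-0.4729]
Step 17: x=[6.0192] v=[-0.3000]
Step 18: x=[5.9955] v=[-0.1186]
Step 19: x=[6.0087] v=[0.0662]
First v>=0 after going negative at step 19, time=3.8000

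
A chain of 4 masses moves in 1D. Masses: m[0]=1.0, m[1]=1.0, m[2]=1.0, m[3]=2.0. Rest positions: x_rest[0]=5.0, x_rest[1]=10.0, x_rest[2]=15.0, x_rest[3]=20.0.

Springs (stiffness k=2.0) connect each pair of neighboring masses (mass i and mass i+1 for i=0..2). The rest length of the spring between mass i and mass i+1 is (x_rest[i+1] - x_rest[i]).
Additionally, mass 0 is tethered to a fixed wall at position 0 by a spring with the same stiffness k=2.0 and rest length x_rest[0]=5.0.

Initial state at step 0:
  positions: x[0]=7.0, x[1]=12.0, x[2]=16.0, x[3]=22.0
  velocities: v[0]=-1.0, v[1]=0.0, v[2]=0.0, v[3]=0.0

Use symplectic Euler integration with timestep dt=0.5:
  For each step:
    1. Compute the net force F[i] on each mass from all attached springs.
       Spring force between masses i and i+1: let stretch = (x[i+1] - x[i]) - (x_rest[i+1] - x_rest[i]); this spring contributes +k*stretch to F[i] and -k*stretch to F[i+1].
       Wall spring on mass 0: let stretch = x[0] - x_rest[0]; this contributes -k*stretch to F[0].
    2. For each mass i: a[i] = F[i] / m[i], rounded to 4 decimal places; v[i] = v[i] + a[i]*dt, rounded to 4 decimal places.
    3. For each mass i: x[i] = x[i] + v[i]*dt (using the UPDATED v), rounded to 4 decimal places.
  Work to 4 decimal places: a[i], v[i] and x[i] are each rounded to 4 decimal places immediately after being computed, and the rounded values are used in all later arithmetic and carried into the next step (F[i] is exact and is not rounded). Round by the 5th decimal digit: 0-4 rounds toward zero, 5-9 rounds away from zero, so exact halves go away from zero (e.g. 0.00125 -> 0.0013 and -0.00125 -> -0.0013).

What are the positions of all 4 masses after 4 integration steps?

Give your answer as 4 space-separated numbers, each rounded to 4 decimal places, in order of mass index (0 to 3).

Answer: 4.9688 9.8907 15.0704 21.7540

Derivation:
Step 0: x=[7.0000 12.0000 16.0000 22.0000] v=[-1.0000 0.0000 0.0000 0.0000]
Step 1: x=[5.5000 11.5000 17.0000 21.7500] v=[-3.0000 -1.0000 2.0000 -0.5000]
Step 2: x=[4.2500 10.7500 17.6250 21.5625] v=[-2.5000 -1.5000 1.2500 -0.3750]
Step 3: x=[4.1250 10.1875 16.7813 21.6407] v=[-0.2500 -1.1250 -1.6875 0.1563]
Step 4: x=[4.9688 9.8907 15.0704 21.7540] v=[1.6875 -0.5937 -3.4219 0.2266]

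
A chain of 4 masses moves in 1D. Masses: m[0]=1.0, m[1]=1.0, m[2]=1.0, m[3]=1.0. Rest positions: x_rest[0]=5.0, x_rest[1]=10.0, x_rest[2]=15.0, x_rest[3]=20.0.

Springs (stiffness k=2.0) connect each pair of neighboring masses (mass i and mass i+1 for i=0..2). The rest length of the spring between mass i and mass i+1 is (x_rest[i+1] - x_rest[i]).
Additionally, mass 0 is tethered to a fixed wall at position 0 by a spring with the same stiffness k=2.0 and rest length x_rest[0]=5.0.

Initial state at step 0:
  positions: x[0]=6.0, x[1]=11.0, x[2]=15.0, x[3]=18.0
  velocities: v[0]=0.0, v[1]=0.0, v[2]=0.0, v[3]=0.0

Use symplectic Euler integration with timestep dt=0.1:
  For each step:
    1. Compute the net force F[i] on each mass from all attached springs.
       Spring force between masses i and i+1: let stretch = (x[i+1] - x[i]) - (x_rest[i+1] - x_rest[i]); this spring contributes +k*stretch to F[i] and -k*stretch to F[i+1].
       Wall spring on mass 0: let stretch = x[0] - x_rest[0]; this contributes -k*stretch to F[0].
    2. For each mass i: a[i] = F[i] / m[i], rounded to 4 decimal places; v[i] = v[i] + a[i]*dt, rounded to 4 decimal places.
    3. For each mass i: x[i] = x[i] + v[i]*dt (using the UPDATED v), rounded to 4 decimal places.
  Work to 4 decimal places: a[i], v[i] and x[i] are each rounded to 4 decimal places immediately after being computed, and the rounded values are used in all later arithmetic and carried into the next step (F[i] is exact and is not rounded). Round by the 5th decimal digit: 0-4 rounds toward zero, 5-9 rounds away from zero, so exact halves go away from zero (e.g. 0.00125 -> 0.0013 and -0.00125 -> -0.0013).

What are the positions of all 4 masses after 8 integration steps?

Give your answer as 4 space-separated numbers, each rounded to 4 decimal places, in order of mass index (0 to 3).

Step 0: x=[6.0000 11.0000 15.0000 18.0000] v=[0.0000 0.0000 0.0000 0.0000]
Step 1: x=[5.9800 10.9800 14.9800 18.0400] v=[-0.2000 -0.2000 -0.2000 0.4000]
Step 2: x=[5.9404 10.9400 14.9412 18.1188] v=[-0.3960 -0.4000 -0.3880 0.7880]
Step 3: x=[5.8820 10.8800 14.8859 18.2341] v=[-0.5842 -0.5997 -0.5527 1.1525]
Step 4: x=[5.8059 10.8002 14.8175 18.3824] v=[-0.7610 -0.7981 -0.6842 1.4829]
Step 5: x=[5.7136 10.7009 14.7400 18.5594] v=[-0.9233 -0.9935 -0.7747 1.7699]
Step 6: x=[5.6067 10.5826 14.6581 18.7600] v=[-1.0686 -1.1831 -0.8186 2.0060]
Step 7: x=[5.4872 10.4463 14.5768 18.9786] v=[-1.1948 -1.3632 -0.8133 2.1856]
Step 8: x=[5.3572 10.2934 14.5009 19.2091] v=[-1.3004 -1.5289 -0.7590 2.3052]

Answer: 5.3572 10.2934 14.5009 19.2091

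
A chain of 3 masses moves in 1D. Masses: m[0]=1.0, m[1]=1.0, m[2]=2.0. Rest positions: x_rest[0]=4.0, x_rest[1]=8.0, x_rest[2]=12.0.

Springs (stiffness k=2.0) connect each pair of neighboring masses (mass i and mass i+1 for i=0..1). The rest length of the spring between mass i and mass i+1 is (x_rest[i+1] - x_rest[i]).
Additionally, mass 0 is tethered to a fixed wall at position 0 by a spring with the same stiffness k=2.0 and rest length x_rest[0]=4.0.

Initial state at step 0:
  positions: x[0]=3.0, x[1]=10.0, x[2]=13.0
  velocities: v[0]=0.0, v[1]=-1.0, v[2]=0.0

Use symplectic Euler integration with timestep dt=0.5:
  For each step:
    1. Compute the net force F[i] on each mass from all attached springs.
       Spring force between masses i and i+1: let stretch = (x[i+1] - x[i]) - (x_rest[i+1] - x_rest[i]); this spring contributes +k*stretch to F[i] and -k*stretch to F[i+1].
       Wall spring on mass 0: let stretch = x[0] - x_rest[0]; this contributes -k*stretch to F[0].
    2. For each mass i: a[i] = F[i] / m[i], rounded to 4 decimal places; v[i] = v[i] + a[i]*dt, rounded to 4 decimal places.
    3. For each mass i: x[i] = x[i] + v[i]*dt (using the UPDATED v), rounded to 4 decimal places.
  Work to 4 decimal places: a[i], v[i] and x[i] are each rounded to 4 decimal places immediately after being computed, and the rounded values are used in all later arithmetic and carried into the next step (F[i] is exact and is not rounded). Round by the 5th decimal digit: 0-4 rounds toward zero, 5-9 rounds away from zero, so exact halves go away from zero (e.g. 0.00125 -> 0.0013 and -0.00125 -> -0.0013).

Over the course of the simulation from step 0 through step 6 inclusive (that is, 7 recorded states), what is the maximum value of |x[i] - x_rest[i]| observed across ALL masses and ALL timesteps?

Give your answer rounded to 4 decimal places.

Answer: 2.0703

Derivation:
Step 0: x=[3.0000 10.0000 13.0000] v=[0.0000 -1.0000 0.0000]
Step 1: x=[5.0000 7.5000 13.2500] v=[4.0000 -5.0000 0.5000]
Step 2: x=[5.7500 6.6250 13.0625] v=[1.5000 -1.7500 -0.3750]
Step 3: x=[4.0625 8.5313 12.2656] v=[-3.3750 3.8125 -1.5938]
Step 4: x=[2.5782 10.0703 11.5351] v=[-2.9687 3.0780 -1.4610]
Step 5: x=[3.5508 8.5957 11.4384] v=[1.9452 -2.9493 -0.1934]
Step 6: x=[5.2705 6.0200 11.6311] v=[3.4393 -5.1515 0.3853]
Max displacement = 2.0703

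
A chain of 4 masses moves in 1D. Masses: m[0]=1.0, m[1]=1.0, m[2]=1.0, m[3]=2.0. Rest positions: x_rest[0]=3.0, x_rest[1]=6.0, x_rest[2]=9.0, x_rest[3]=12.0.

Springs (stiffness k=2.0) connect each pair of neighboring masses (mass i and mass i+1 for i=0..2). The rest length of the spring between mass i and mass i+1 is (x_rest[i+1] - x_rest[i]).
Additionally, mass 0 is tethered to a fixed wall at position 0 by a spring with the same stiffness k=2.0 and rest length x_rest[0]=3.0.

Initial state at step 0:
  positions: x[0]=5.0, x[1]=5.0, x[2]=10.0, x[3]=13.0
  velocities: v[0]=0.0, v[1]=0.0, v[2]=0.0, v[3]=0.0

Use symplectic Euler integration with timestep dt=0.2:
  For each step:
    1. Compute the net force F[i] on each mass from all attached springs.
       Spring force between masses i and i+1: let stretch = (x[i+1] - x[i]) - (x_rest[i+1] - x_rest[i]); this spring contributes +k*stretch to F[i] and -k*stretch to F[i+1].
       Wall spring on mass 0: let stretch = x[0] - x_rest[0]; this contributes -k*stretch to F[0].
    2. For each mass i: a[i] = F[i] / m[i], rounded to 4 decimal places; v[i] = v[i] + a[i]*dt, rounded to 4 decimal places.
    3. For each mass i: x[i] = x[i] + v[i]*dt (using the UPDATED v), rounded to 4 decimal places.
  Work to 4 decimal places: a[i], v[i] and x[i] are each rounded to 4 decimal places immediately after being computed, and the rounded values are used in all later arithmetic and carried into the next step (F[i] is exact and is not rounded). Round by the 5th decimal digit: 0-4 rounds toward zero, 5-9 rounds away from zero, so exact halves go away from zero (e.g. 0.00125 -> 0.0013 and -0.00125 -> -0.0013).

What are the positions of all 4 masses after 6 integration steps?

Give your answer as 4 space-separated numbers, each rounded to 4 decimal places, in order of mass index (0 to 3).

Step 0: x=[5.0000 5.0000 10.0000 13.0000] v=[0.0000 0.0000 0.0000 0.0000]
Step 1: x=[4.6000 5.4000 9.8400 13.0000] v=[-2.0000 2.0000 -0.8000 0.0000]
Step 2: x=[3.8960 6.0912 9.5776 12.9936] v=[-3.5200 3.4560 -1.3120 -0.0320]
Step 3: x=[3.0559 6.8857 9.3096 12.9706] v=[-4.2003 3.9725 -1.3402 -0.1152]
Step 4: x=[2.2778 7.5677 9.1405 12.9211] v=[-3.8907 3.4101 -0.8454 -0.2474]
Step 5: x=[1.7406 7.9524 9.1480 12.8404] v=[-2.6859 1.9233 0.0377 -0.4035]
Step 6: x=[1.5611 7.9358 9.3553 12.7320] v=[-0.8974 -0.0832 1.0364 -0.5420]

Answer: 1.5611 7.9358 9.3553 12.7320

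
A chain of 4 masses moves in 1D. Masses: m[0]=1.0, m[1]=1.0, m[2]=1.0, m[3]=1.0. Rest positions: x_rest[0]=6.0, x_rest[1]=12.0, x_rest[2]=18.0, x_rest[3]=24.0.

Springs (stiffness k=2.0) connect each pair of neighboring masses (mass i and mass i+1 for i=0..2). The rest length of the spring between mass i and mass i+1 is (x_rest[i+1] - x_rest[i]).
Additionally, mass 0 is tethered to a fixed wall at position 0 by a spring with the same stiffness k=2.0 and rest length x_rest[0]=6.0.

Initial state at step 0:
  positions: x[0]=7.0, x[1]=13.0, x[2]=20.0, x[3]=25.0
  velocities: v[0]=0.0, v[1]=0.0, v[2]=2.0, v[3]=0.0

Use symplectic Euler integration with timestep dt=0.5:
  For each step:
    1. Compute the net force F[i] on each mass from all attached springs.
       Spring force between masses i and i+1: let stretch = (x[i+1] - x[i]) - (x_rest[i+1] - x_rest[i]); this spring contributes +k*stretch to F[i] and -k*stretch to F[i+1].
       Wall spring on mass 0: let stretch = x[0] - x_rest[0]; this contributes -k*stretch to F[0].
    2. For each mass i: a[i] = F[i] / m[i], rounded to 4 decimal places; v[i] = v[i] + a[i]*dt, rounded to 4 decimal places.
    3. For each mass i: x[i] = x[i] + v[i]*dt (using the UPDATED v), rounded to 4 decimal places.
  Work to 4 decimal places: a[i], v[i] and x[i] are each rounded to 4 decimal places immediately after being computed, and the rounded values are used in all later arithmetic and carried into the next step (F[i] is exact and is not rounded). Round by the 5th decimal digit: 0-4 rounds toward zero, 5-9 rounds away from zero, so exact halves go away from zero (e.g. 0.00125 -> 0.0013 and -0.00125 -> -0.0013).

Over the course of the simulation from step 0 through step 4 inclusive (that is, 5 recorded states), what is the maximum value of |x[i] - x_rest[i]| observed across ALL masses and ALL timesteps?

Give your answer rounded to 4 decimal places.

Answer: 2.6250

Derivation:
Step 0: x=[7.0000 13.0000 20.0000 25.0000] v=[0.0000 0.0000 2.0000 0.0000]
Step 1: x=[6.5000 13.5000 20.0000 25.5000] v=[-1.0000 1.0000 0.0000 1.0000]
Step 2: x=[6.2500 13.7500 19.5000 26.2500] v=[-0.5000 0.5000 -1.0000 1.5000]
Step 3: x=[6.6250 13.1250 19.5000 26.6250] v=[0.7500 -1.2500 0.0000 0.7500]
Step 4: x=[6.9375 12.4375 19.8750 26.4375] v=[0.6250 -1.3750 0.7500 -0.3750]
Max displacement = 2.6250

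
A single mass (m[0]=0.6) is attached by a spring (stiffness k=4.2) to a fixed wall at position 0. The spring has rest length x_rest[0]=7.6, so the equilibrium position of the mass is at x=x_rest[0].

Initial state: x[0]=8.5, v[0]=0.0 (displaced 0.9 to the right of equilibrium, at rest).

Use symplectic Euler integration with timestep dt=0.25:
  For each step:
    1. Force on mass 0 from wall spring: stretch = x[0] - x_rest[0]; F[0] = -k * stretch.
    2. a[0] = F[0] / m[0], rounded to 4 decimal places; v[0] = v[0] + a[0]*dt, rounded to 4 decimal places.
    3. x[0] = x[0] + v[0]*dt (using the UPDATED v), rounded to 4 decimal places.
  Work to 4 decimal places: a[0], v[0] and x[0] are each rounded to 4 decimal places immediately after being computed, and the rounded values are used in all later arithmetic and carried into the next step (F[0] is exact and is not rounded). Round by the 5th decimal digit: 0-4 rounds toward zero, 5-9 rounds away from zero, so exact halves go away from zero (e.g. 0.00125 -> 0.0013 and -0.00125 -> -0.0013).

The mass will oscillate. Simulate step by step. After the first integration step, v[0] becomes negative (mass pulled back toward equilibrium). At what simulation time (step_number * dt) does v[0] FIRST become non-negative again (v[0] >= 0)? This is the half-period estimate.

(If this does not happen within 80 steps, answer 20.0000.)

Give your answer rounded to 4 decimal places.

Step 0: x=[8.5000] v=[0.0000]
Step 1: x=[8.1063] v=[-1.5750]
Step 2: x=[7.4911] v=[-2.4610]
Step 3: x=[6.9235] v=[-2.2704]
Step 4: x=[6.6519] v=[-1.0865]
Step 5: x=[6.7951] v=[0.5727]
First v>=0 after going negative at step 5, time=1.2500

Answer: 1.2500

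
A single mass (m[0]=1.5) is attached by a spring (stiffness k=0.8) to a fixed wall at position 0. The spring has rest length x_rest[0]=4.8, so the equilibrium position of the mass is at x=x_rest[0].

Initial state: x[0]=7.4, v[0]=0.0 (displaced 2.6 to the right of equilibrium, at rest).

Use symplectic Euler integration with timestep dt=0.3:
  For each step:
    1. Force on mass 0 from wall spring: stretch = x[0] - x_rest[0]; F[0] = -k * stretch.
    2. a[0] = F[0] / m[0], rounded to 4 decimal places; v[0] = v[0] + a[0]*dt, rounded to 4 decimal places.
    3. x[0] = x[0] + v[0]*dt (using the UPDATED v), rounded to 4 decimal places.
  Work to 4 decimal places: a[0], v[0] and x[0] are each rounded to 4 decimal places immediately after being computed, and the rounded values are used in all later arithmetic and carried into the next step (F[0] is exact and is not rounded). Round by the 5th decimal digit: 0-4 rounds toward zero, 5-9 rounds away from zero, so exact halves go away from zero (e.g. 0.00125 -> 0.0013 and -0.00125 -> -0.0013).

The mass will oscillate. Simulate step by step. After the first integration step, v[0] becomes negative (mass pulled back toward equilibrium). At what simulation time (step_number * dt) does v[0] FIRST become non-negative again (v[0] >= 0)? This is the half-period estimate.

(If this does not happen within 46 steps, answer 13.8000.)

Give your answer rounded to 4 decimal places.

Step 0: x=[7.4000] v=[0.0000]
Step 1: x=[7.2752] v=[-0.4160]
Step 2: x=[7.0316] v=[-0.8120]
Step 3: x=[6.6809] v=[-1.1691]
Step 4: x=[6.2399] v=[-1.4700]
Step 5: x=[5.7298] v=[-1.7004]
Step 6: x=[5.1750] v=[-1.8492]
Step 7: x=[4.6022] v=[-1.9092]
Step 8: x=[4.0389] v=[-1.8776]
Step 9: x=[3.5122] v=[-1.7558]
Step 10: x=[3.0473] v=[-1.5498]
Step 11: x=[2.6665] v=[-1.2694]
Step 12: x=[2.3881] v=[-0.9280]
Step 13: x=[2.2255] v=[-0.5421]
Step 14: x=[2.1864] v=[-0.1302]
Step 15: x=[2.2728] v=[0.2880]
First v>=0 after going negative at step 15, time=4.5000

Answer: 4.5000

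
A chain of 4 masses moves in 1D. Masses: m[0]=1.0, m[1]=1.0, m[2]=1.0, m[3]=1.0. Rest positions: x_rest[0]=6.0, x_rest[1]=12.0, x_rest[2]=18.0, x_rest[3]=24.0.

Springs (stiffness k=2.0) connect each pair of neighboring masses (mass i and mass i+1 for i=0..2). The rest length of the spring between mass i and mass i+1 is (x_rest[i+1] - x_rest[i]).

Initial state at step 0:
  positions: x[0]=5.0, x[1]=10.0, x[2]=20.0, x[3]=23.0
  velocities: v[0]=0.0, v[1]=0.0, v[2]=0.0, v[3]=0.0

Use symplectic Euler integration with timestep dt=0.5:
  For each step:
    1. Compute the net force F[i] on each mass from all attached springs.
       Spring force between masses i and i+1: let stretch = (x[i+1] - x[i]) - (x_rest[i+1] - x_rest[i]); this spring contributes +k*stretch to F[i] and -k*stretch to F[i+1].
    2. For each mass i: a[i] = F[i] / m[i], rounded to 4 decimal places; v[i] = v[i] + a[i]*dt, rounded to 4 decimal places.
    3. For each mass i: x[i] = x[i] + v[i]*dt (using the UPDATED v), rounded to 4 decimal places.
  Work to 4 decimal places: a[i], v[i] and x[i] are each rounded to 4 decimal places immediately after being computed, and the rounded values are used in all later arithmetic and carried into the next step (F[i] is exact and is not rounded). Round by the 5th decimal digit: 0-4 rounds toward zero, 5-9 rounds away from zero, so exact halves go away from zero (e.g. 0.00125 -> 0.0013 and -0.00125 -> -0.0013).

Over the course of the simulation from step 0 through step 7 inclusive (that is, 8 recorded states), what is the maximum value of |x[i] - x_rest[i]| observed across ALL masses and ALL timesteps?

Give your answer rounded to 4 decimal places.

Answer: 3.0000

Derivation:
Step 0: x=[5.0000 10.0000 20.0000 23.0000] v=[0.0000 0.0000 0.0000 0.0000]
Step 1: x=[4.5000 12.5000 16.5000 24.5000] v=[-1.0000 5.0000 -7.0000 3.0000]
Step 2: x=[5.0000 13.0000 15.0000 25.0000] v=[1.0000 1.0000 -3.0000 1.0000]
Step 3: x=[6.5000 10.5000 17.5000 23.5000] v=[3.0000 -5.0000 5.0000 -3.0000]
Step 4: x=[7.0000 9.5000 19.5000 22.0000] v=[1.0000 -2.0000 4.0000 -3.0000]
Step 5: x=[5.7500 12.2500 17.7500 22.2500] v=[-2.5000 5.5000 -3.5000 0.5000]
Step 6: x=[4.7500 14.5000 15.5000 23.2500] v=[-2.0000 4.5000 -4.5000 2.0000]
Step 7: x=[5.6250 12.3750 16.6250 23.3750] v=[1.7500 -4.2500 2.2500 0.2500]
Max displacement = 3.0000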